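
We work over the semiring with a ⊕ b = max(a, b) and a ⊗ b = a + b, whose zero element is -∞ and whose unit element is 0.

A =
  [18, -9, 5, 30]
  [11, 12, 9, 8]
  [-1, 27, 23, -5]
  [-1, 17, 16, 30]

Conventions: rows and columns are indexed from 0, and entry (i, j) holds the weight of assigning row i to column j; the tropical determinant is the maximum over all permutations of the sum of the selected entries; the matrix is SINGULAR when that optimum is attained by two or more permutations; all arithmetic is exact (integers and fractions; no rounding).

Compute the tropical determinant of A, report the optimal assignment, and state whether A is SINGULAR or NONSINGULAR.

σ = (0, 1, 2, 3): 18 + 12 + 23 + 30 = 83
σ = (0, 1, 3, 2): 18 + 12 + (-5) + 16 = 41
σ = (0, 2, 1, 3): 18 + 9 + 27 + 30 = 84
σ = (0, 2, 3, 1): 18 + 9 + (-5) + 17 = 39
σ = (0, 3, 1, 2): 18 + 8 + 27 + 16 = 69
σ = (0, 3, 2, 1): 18 + 8 + 23 + 17 = 66
σ = (1, 0, 2, 3): (-9) + 11 + 23 + 30 = 55
σ = (1, 0, 3, 2): (-9) + 11 + (-5) + 16 = 13
σ = (1, 2, 0, 3): (-9) + 9 + (-1) + 30 = 29
σ = (1, 2, 3, 0): (-9) + 9 + (-5) + (-1) = -6
σ = (1, 3, 0, 2): (-9) + 8 + (-1) + 16 = 14
σ = (1, 3, 2, 0): (-9) + 8 + 23 + (-1) = 21
σ = (2, 0, 1, 3): 5 + 11 + 27 + 30 = 73
σ = (2, 0, 3, 1): 5 + 11 + (-5) + 17 = 28
σ = (2, 1, 0, 3): 5 + 12 + (-1) + 30 = 46
σ = (2, 1, 3, 0): 5 + 12 + (-5) + (-1) = 11
σ = (2, 3, 0, 1): 5 + 8 + (-1) + 17 = 29
σ = (2, 3, 1, 0): 5 + 8 + 27 + (-1) = 39
σ = (3, 0, 1, 2): 30 + 11 + 27 + 16 = 84
σ = (3, 0, 2, 1): 30 + 11 + 23 + 17 = 81
σ = (3, 1, 0, 2): 30 + 12 + (-1) + 16 = 57
σ = (3, 1, 2, 0): 30 + 12 + 23 + (-1) = 64
σ = (3, 2, 0, 1): 30 + 9 + (-1) + 17 = 55
σ = (3, 2, 1, 0): 30 + 9 + 27 + (-1) = 65
Optimal value attained by: σ = (0, 2, 1, 3).
Answer: det⊕(A) = 84; verdict: SINGULAR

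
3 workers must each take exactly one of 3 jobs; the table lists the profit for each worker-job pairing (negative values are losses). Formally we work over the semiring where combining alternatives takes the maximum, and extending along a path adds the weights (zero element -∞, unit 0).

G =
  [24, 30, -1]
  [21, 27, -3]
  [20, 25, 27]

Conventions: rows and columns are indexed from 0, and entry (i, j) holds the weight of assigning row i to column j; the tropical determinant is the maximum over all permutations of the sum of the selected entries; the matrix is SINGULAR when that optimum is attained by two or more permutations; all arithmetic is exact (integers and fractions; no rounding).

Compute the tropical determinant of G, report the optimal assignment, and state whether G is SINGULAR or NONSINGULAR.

σ = (0, 1, 2): 24 + 27 + 27 = 78
σ = (0, 2, 1): 24 + (-3) + 25 = 46
σ = (1, 0, 2): 30 + 21 + 27 = 78
σ = (1, 2, 0): 30 + (-3) + 20 = 47
σ = (2, 0, 1): (-1) + 21 + 25 = 45
σ = (2, 1, 0): (-1) + 27 + 20 = 46
Optimal value attained by: σ = (0, 1, 2).
Answer: det⊕(G) = 78; verdict: SINGULAR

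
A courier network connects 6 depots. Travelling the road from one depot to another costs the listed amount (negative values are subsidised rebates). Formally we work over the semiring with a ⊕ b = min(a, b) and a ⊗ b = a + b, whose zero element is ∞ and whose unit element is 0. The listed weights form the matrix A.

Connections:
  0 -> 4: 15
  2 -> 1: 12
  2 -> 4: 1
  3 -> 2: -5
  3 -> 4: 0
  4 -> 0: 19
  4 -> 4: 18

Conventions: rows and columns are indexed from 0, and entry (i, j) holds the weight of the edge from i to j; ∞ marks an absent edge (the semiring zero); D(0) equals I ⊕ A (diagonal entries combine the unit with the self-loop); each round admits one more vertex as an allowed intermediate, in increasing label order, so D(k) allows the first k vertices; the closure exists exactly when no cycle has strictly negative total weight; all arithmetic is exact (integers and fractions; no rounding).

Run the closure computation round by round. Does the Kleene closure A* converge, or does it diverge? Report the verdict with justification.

D(0):
  [0, ∞, ∞, ∞, 15, ∞]
  [∞, 0, ∞, ∞, ∞, ∞]
  [∞, 12, 0, ∞, 1, ∞]
  [∞, ∞, -5, 0, 0, ∞]
  [19, ∞, ∞, ∞, 0, ∞]
  [∞, ∞, ∞, ∞, ∞, 0]
D(1):
  [0, ∞, ∞, ∞, 15, ∞]
  [∞, 0, ∞, ∞, ∞, ∞]
  [∞, 12, 0, ∞, 1, ∞]
  [∞, ∞, -5, 0, 0, ∞]
  [19, ∞, ∞, ∞, 0, ∞]
  [∞, ∞, ∞, ∞, ∞, 0]
D(2):
  [0, ∞, ∞, ∞, 15, ∞]
  [∞, 0, ∞, ∞, ∞, ∞]
  [∞, 12, 0, ∞, 1, ∞]
  [∞, ∞, -5, 0, 0, ∞]
  [19, ∞, ∞, ∞, 0, ∞]
  [∞, ∞, ∞, ∞, ∞, 0]
D(3):
  [0, ∞, ∞, ∞, 15, ∞]
  [∞, 0, ∞, ∞, ∞, ∞]
  [∞, 12, 0, ∞, 1, ∞]
  [∞, 7, -5, 0, -4, ∞]
  [19, ∞, ∞, ∞, 0, ∞]
  [∞, ∞, ∞, ∞, ∞, 0]
D(4):
  [0, ∞, ∞, ∞, 15, ∞]
  [∞, 0, ∞, ∞, ∞, ∞]
  [∞, 12, 0, ∞, 1, ∞]
  [∞, 7, -5, 0, -4, ∞]
  [19, ∞, ∞, ∞, 0, ∞]
  [∞, ∞, ∞, ∞, ∞, 0]
D(5):
  [0, ∞, ∞, ∞, 15, ∞]
  [∞, 0, ∞, ∞, ∞, ∞]
  [20, 12, 0, ∞, 1, ∞]
  [15, 7, -5, 0, -4, ∞]
  [19, ∞, ∞, ∞, 0, ∞]
  [∞, ∞, ∞, ∞, ∞, 0]
D(6):
  [0, ∞, ∞, ∞, 15, ∞]
  [∞, 0, ∞, ∞, ∞, ∞]
  [20, 12, 0, ∞, 1, ∞]
  [15, 7, -5, 0, -4, ∞]
  [19, ∞, ∞, ∞, 0, ∞]
  [∞, ∞, ∞, ∞, ∞, 0]
Key observation: every diagonal entry stays at the unit through all rounds, so no improving cycle exists.
Answer: CONVERGES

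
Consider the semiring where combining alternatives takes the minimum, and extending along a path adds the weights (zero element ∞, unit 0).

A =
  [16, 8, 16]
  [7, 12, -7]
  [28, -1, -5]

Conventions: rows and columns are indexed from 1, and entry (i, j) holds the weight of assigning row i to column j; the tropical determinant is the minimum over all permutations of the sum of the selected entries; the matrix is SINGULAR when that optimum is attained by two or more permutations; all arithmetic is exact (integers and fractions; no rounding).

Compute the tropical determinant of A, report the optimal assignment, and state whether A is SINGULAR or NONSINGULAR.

σ = (1, 2, 3): 16 + 12 + (-5) = 23
σ = (1, 3, 2): 16 + (-7) + (-1) = 8
σ = (2, 1, 3): 8 + 7 + (-5) = 10
σ = (2, 3, 1): 8 + (-7) + 28 = 29
σ = (3, 1, 2): 16 + 7 + (-1) = 22
σ = (3, 2, 1): 16 + 12 + 28 = 56
Optimal value attained by: σ = (1, 3, 2).
Answer: det⊕(A) = 8; verdict: NONSINGULAR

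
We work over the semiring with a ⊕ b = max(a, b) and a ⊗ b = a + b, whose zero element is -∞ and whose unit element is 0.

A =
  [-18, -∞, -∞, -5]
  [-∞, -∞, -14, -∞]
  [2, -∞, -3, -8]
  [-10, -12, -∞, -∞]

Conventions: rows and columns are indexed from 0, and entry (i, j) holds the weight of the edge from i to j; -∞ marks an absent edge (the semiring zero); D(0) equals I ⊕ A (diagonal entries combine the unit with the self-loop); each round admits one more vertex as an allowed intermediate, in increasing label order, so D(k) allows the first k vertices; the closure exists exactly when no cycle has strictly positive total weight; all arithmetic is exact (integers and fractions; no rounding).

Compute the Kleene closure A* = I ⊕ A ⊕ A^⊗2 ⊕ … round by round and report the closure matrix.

D(0):
  [0, -∞, -∞, -5]
  [-∞, 0, -14, -∞]
  [2, -∞, 0, -8]
  [-10, -12, -∞, 0]
D(1):
  [0, -∞, -∞, -5]
  [-∞, 0, -14, -∞]
  [2, -∞, 0, -3]
  [-10, -12, -∞, 0]
D(2):
  [0, -∞, -∞, -5]
  [-∞, 0, -14, -∞]
  [2, -∞, 0, -3]
  [-10, -12, -26, 0]
D(3):
  [0, -∞, -∞, -5]
  [-12, 0, -14, -17]
  [2, -∞, 0, -3]
  [-10, -12, -26, 0]
D(4):
  [0, -17, -31, -5]
  [-12, 0, -14, -17]
  [2, -15, 0, -3]
  [-10, -12, -26, 0]
Answer: A* = [[0, -17, -31, -5], [-12, 0, -14, -17], [2, -15, 0, -3], [-10, -12, -26, 0]]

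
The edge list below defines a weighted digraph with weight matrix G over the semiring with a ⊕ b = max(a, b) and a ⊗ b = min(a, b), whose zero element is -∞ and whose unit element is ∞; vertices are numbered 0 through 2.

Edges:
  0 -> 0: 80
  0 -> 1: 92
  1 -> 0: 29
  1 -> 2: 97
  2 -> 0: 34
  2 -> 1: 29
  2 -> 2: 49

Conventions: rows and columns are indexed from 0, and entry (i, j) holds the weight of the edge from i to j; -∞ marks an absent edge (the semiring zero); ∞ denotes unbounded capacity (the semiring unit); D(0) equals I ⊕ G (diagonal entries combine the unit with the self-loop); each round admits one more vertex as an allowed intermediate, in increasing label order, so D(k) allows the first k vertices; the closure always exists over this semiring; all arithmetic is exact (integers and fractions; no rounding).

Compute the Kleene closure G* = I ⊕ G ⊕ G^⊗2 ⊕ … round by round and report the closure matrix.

D(0):
  [∞, 92, -∞]
  [29, ∞, 97]
  [34, 29, ∞]
D(1):
  [∞, 92, -∞]
  [29, ∞, 97]
  [34, 34, ∞]
D(2):
  [∞, 92, 92]
  [29, ∞, 97]
  [34, 34, ∞]
D(3):
  [∞, 92, 92]
  [34, ∞, 97]
  [34, 34, ∞]
Answer: G* = [[∞, 92, 92], [34, ∞, 97], [34, 34, ∞]]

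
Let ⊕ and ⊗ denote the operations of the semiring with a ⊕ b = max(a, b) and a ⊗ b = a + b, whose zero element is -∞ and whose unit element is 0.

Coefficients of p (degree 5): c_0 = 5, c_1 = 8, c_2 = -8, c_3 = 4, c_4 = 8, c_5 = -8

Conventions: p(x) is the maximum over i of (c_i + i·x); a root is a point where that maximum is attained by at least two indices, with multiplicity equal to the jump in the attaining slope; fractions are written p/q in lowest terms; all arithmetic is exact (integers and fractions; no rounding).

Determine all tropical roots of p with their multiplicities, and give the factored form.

hull edge (i=0, c=5) to (i=1, c=8): slope 3, span 1
hull edge (i=1, c=8) to (i=4, c=8): slope 0, span 3
hull edge (i=4, c=8) to (i=5, c=-8): slope -16, span 1
Factored form: p(x) = -8 ⊗ (x ⊕ (-3)) ⊗ (x ⊕ 0) ⊗ (x ⊕ 0) ⊗ (x ⊕ 0) ⊗ (x ⊕ 16)
Answer: roots = -3 (mult 1), 0 (mult 3), 16 (mult 1)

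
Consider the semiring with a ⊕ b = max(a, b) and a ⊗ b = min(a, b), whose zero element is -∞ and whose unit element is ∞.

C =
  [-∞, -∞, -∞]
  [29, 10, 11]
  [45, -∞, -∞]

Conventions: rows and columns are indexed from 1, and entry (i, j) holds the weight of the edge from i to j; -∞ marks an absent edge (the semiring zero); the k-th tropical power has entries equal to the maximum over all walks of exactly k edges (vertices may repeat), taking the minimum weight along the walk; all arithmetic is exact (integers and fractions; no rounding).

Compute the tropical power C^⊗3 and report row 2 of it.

C^⊗2:
  [-∞, -∞, -∞]
  [11, 10, 10]
  [-∞, -∞, -∞]
C^⊗3:
  [-∞, -∞, -∞]
  [10, 10, 10]
  [-∞, -∞, -∞]
Answer: row 2 of C^⊗3 = [10, 10, 10]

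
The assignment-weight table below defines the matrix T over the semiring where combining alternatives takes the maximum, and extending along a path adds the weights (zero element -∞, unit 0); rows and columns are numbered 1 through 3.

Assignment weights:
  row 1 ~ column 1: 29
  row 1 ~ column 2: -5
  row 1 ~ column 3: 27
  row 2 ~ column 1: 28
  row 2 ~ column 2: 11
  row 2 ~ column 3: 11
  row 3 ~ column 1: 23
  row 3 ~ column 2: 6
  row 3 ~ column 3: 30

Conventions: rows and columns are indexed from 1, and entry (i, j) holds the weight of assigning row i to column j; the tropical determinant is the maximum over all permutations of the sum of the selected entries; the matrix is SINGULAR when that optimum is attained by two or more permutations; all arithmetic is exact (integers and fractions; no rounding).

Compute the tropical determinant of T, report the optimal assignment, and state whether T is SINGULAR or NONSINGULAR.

σ = (1, 2, 3): 29 + 11 + 30 = 70
σ = (1, 3, 2): 29 + 11 + 6 = 46
σ = (2, 1, 3): (-5) + 28 + 30 = 53
σ = (2, 3, 1): (-5) + 11 + 23 = 29
σ = (3, 1, 2): 27 + 28 + 6 = 61
σ = (3, 2, 1): 27 + 11 + 23 = 61
Optimal value attained by: σ = (1, 2, 3).
Answer: det⊕(T) = 70; verdict: NONSINGULAR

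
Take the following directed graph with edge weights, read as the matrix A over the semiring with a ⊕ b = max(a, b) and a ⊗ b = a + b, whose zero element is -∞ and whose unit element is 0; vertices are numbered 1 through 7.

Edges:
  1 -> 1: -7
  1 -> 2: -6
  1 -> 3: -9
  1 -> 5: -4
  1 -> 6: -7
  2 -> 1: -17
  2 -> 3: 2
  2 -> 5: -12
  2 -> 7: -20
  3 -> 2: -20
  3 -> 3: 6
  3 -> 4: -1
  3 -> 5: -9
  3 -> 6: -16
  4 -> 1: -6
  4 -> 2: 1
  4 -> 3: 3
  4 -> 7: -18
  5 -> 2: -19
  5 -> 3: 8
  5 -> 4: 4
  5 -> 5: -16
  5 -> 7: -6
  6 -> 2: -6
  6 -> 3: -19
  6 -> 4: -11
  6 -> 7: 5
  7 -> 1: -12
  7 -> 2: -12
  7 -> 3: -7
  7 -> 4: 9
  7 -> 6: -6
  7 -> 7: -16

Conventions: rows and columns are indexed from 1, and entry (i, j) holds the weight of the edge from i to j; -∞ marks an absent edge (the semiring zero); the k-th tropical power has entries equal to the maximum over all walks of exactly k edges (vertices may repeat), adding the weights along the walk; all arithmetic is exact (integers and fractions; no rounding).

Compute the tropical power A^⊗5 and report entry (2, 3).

A^⊗2:
  [-14, -13, 4, 0, -11, -14, -2]
  [-24, -18, 8, 1, -7, -14, -18]
  [-7, 0, 12, 5, -3, -10, -11]
  [-13, -12, 9, 2, -6, -13, -19]
  [-2, 5, 14, 7, -1, -8, -14]
  [-7, -7, -2, 14, -18, -1, -11]
  [3, 10, 12, -7, -16, -19, -1]
A^⊗3:
  [-6, 1, 10, 7, -5, -8, -9]
  [-5, 2, 14, 7, -1, -8, -9]
  [-1, 6, 18, 11, 3, -4, -5]
  [-4, 3, 15, 8, 0, -7, -8]
  [1, 8, 20, 13, 5, -2, -3]
  [8, 15, 17, -2, -11, -14, 4]
  [-4, -3, 18, 11, 3, -4, -10]
A^⊗4:
  [1, 8, 16, 9, 1, -6, -3]
  [1, 8, 20, 13, 5, -2, -3]
  [5, 12, 24, 17, 9, 2, 1]
  [2, 9, 21, 14, 6, -1, -2]
  [7, 14, 26, 19, 11, 4, 3]
  [1, 2, 23, 16, 8, 1, -5]
  [5, 12, 24, 17, 9, 2, 1]
A^⊗5:
  [3, 10, 22, 15, 7, 0, -1]
  [7, 14, 26, 19, 11, 4, 3]
  [11, 18, 30, 23, 15, 8, 7]
  [8, 15, 27, 20, 12, 5, 4]
  [13, 20, 32, 25, 17, 10, 9]
  [10, 17, 29, 22, 14, 7, 6]
  [11, 18, 30, 23, 15, 8, 7]
Key observation: the optimum is the walk 2->3->3->3->3->3, with weight 2 + 6 + 6 + 6 + 6 = 26.
Optimal value attained by: walk 2->3->3->3->3->3.
Answer: (A^⊗5)[2][3] = 26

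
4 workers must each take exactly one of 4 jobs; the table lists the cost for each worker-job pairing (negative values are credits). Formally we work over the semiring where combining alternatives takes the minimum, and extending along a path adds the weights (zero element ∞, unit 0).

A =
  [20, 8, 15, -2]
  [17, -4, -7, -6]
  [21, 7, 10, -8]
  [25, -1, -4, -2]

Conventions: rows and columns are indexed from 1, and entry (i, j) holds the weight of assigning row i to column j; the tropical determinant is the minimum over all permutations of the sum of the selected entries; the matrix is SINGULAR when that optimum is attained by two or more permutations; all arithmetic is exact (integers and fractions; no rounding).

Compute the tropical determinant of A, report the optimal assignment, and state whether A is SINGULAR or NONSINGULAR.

σ = (1, 2, 3, 4): 20 + (-4) + 10 + (-2) = 24
σ = (1, 2, 4, 3): 20 + (-4) + (-8) + (-4) = 4
σ = (1, 3, 2, 4): 20 + (-7) + 7 + (-2) = 18
σ = (1, 3, 4, 2): 20 + (-7) + (-8) + (-1) = 4
σ = (1, 4, 2, 3): 20 + (-6) + 7 + (-4) = 17
σ = (1, 4, 3, 2): 20 + (-6) + 10 + (-1) = 23
σ = (2, 1, 3, 4): 8 + 17 + 10 + (-2) = 33
σ = (2, 1, 4, 3): 8 + 17 + (-8) + (-4) = 13
σ = (2, 3, 1, 4): 8 + (-7) + 21 + (-2) = 20
σ = (2, 3, 4, 1): 8 + (-7) + (-8) + 25 = 18
σ = (2, 4, 1, 3): 8 + (-6) + 21 + (-4) = 19
σ = (2, 4, 3, 1): 8 + (-6) + 10 + 25 = 37
σ = (3, 1, 2, 4): 15 + 17 + 7 + (-2) = 37
σ = (3, 1, 4, 2): 15 + 17 + (-8) + (-1) = 23
σ = (3, 2, 1, 4): 15 + (-4) + 21 + (-2) = 30
σ = (3, 2, 4, 1): 15 + (-4) + (-8) + 25 = 28
σ = (3, 4, 1, 2): 15 + (-6) + 21 + (-1) = 29
σ = (3, 4, 2, 1): 15 + (-6) + 7 + 25 = 41
σ = (4, 1, 2, 3): (-2) + 17 + 7 + (-4) = 18
σ = (4, 1, 3, 2): (-2) + 17 + 10 + (-1) = 24
σ = (4, 2, 1, 3): (-2) + (-4) + 21 + (-4) = 11
σ = (4, 2, 3, 1): (-2) + (-4) + 10 + 25 = 29
σ = (4, 3, 1, 2): (-2) + (-7) + 21 + (-1) = 11
σ = (4, 3, 2, 1): (-2) + (-7) + 7 + 25 = 23
Optimal value attained by: σ = (1, 2, 4, 3).
Answer: det⊕(A) = 4; verdict: SINGULAR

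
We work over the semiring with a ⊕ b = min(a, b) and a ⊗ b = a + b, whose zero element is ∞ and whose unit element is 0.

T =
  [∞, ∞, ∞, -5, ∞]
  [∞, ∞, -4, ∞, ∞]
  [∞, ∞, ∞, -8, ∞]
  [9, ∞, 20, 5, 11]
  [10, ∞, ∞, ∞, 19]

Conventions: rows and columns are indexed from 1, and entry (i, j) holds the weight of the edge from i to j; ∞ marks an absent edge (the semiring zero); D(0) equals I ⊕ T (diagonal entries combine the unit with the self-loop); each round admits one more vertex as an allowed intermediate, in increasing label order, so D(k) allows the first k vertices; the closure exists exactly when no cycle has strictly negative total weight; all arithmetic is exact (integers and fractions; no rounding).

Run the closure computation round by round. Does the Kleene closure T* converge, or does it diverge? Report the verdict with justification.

D(0):
  [0, ∞, ∞, -5, ∞]
  [∞, 0, -4, ∞, ∞]
  [∞, ∞, 0, -8, ∞]
  [9, ∞, 20, 0, 11]
  [10, ∞, ∞, ∞, 0]
D(1):
  [0, ∞, ∞, -5, ∞]
  [∞, 0, -4, ∞, ∞]
  [∞, ∞, 0, -8, ∞]
  [9, ∞, 20, 0, 11]
  [10, ∞, ∞, 5, 0]
D(2):
  [0, ∞, ∞, -5, ∞]
  [∞, 0, -4, ∞, ∞]
  [∞, ∞, 0, -8, ∞]
  [9, ∞, 20, 0, 11]
  [10, ∞, ∞, 5, 0]
D(3):
  [0, ∞, ∞, -5, ∞]
  [∞, 0, -4, -12, ∞]
  [∞, ∞, 0, -8, ∞]
  [9, ∞, 20, 0, 11]
  [10, ∞, ∞, 5, 0]
D(4):
  [0, ∞, 15, -5, 6]
  [-3, 0, -4, -12, -1]
  [1, ∞, 0, -8, 3]
  [9, ∞, 20, 0, 11]
  [10, ∞, 25, 5, 0]
D(5):
  [0, ∞, 15, -5, 6]
  [-3, 0, -4, -12, -1]
  [1, ∞, 0, -8, 3]
  [9, ∞, 20, 0, 11]
  [10, ∞, 25, 5, 0]
Key observation: every diagonal entry stays at the unit through all rounds, so no improving cycle exists.
Answer: CONVERGES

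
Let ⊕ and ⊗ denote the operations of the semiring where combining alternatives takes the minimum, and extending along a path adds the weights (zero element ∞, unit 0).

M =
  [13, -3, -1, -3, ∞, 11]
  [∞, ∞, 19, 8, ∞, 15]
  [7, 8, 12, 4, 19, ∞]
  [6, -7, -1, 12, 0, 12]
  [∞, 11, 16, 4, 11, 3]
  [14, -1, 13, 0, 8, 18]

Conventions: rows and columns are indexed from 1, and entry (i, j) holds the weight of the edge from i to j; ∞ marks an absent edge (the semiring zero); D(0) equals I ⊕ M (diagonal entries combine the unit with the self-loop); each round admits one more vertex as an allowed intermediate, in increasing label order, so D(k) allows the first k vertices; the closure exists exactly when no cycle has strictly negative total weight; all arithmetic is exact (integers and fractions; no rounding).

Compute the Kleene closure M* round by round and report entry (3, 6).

D(0):
  [0, -3, -1, -3, ∞, 11]
  [∞, 0, 19, 8, ∞, 15]
  [7, 8, 0, 4, 19, ∞]
  [6, -7, -1, 0, 0, 12]
  [∞, 11, 16, 4, 0, 3]
  [14, -1, 13, 0, 8, 0]
D(1):
  [0, -3, -1, -3, ∞, 11]
  [∞, 0, 19, 8, ∞, 15]
  [7, 4, 0, 4, 19, 18]
  [6, -7, -1, 0, 0, 12]
  [∞, 11, 16, 4, 0, 3]
  [14, -1, 13, 0, 8, 0]
D(2):
  [0, -3, -1, -3, ∞, 11]
  [∞, 0, 19, 8, ∞, 15]
  [7, 4, 0, 4, 19, 18]
  [6, -7, -1, 0, 0, 8]
  [∞, 11, 16, 4, 0, 3]
  [14, -1, 13, 0, 8, 0]
D(3):
  [0, -3, -1, -3, 18, 11]
  [26, 0, 19, 8, 38, 15]
  [7, 4, 0, 4, 19, 18]
  [6, -7, -1, 0, 0, 8]
  [23, 11, 16, 4, 0, 3]
  [14, -1, 13, 0, 8, 0]
D(4):
  [0, -10, -4, -3, -3, 5]
  [14, 0, 7, 8, 8, 15]
  [7, -3, 0, 4, 4, 12]
  [6, -7, -1, 0, 0, 8]
  [10, -3, 3, 4, 0, 3]
  [6, -7, -1, 0, 0, 0]
D(5):
  [0, -10, -4, -3, -3, 0]
  [14, 0, 7, 8, 8, 11]
  [7, -3, 0, 4, 4, 7]
  [6, -7, -1, 0, 0, 3]
  [10, -3, 3, 4, 0, 3]
  [6, -7, -1, 0, 0, 0]
D(6):
  [0, -10, -4, -3, -3, 0]
  [14, 0, 7, 8, 8, 11]
  [7, -3, 0, 4, 4, 7]
  [6, -7, -1, 0, 0, 3]
  [9, -4, 2, 3, 0, 3]
  [6, -7, -1, 0, 0, 0]
Answer: M*[3][6] = 7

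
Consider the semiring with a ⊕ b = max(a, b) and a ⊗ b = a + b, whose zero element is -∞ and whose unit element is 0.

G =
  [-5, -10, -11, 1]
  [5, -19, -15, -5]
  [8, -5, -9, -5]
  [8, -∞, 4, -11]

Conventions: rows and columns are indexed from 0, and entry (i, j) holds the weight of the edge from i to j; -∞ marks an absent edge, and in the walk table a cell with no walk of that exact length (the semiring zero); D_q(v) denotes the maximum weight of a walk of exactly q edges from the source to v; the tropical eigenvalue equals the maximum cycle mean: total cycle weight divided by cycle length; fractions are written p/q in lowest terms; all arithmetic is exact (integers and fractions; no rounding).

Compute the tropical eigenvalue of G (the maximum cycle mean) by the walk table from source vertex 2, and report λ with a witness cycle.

q=0: [-∞, -∞, 0, -∞]
q=1: [8, -5, -9, -5]
q=2: [3, -2, -1, 9]
q=3: [17, -6, 13, 4]
q=4: [21, 8, 8, 18]
Optimal cycle mean attained by: cycle 0->3->0, total 1 + 8, length 2.
Answer: λ = 9/2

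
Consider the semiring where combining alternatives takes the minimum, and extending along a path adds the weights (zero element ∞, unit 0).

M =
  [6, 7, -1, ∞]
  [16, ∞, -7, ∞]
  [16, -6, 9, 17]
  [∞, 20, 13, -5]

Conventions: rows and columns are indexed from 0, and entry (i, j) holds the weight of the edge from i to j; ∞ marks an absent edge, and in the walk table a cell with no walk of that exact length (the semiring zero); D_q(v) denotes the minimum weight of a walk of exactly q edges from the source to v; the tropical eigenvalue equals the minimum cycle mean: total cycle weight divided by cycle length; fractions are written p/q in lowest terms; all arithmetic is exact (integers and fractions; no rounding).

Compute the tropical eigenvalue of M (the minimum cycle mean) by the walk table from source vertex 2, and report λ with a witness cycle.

q=0: [∞, ∞, 0, ∞]
q=1: [16, -6, 9, 17]
q=2: [10, 3, -13, 12]
q=3: [3, -19, -4, 4]
q=4: [-3, -10, -26, -1]
Optimal cycle mean attained by: cycle 1->2->1, total (-7) + (-6), length 2.
Answer: λ = -13/2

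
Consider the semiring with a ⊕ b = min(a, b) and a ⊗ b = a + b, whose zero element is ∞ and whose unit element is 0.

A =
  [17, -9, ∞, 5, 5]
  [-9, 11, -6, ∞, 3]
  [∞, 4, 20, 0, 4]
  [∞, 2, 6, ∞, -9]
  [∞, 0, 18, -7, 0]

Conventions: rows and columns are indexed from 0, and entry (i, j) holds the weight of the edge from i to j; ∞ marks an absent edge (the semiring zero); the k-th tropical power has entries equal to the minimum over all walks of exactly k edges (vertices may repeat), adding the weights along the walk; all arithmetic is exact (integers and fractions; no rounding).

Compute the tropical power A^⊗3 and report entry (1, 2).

A^⊗2:
  [-18, 2, -15, -2, -6]
  [2, -18, 5, -6, -4]
  [-5, 2, -2, -3, -9]
  [-7, -9, -4, -16, -9]
  [-9, -5, -6, -7, -16]
A^⊗3:
  [-7, -27, -4, -15, -13]
  [-27, -7, -24, -11, -15]
  [-7, -14, -4, -16, -12]
  [-18, -16, -15, -16, -25]
  [-14, -18, -11, -23, -16]
Key observation: the optimum is the walk 1->0->1->2, with weight (-9) + (-9) + (-6) = -24.
Optimal value attained by: walk 1->0->1->2.
Answer: (A^⊗3)[1][2] = -24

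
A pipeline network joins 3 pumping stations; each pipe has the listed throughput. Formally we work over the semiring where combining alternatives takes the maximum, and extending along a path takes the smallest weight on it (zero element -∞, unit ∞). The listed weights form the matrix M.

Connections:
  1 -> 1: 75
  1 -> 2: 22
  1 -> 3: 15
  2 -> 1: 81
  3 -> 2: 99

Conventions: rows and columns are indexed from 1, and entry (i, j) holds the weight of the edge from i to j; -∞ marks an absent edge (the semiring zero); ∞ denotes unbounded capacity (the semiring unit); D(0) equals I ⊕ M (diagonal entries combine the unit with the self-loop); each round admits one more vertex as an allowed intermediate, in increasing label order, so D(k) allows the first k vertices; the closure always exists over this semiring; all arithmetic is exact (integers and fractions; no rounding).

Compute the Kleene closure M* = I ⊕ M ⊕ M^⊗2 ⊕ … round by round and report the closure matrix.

D(0):
  [∞, 22, 15]
  [81, ∞, -∞]
  [-∞, 99, ∞]
D(1):
  [∞, 22, 15]
  [81, ∞, 15]
  [-∞, 99, ∞]
D(2):
  [∞, 22, 15]
  [81, ∞, 15]
  [81, 99, ∞]
D(3):
  [∞, 22, 15]
  [81, ∞, 15]
  [81, 99, ∞]
Answer: M* = [[∞, 22, 15], [81, ∞, 15], [81, 99, ∞]]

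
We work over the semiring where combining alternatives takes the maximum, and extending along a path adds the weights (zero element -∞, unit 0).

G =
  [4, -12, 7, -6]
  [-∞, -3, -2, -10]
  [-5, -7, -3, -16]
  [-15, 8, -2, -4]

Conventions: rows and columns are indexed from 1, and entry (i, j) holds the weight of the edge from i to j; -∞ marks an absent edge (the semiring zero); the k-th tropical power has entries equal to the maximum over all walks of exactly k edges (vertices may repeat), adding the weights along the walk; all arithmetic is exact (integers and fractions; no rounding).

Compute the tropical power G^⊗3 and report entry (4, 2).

G^⊗2:
  [8, 2, 11, -2]
  [-7, -2, -5, -13]
  [-1, -8, 2, -11]
  [-7, 5, 6, -2]
G^⊗3:
  [12, 6, 15, 2]
  [-3, -5, 0, -12]
  [3, -3, 6, -7]
  [1, 6, 3, -5]
Key observation: the optimum is the walk 4->2->4->2, with weight 8 + (-10) + 8 = 6.
Optimal value attained by: walk 4->2->4->2.
Answer: (G^⊗3)[4][2] = 6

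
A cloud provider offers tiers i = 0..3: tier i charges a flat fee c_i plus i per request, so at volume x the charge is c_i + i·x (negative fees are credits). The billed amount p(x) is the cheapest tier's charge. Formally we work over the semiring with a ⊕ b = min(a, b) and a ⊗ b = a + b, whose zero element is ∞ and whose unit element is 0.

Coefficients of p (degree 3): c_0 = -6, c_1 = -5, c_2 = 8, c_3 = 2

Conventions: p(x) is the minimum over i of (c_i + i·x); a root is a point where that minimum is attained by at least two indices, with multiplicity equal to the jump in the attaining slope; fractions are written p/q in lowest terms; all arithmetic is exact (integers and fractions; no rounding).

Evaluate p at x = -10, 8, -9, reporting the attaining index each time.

p(-10) = min(-6+0·(-10)=-6, -5+1·(-10)=-15, 8+2·(-10)=-12, 2+3·(-10)=-28) = -28 (attained by i=3)
p(8) = min(-6+0·8=-6, -5+1·8=3, 8+2·8=24, 2+3·8=26) = -6 (attained by i=0)
p(-9) = min(-6+0·(-9)=-6, -5+1·(-9)=-14, 8+2·(-9)=-10, 2+3·(-9)=-25) = -25 (attained by i=3)
Answer: p(-10) = -28; p(8) = -6; p(-9) = -25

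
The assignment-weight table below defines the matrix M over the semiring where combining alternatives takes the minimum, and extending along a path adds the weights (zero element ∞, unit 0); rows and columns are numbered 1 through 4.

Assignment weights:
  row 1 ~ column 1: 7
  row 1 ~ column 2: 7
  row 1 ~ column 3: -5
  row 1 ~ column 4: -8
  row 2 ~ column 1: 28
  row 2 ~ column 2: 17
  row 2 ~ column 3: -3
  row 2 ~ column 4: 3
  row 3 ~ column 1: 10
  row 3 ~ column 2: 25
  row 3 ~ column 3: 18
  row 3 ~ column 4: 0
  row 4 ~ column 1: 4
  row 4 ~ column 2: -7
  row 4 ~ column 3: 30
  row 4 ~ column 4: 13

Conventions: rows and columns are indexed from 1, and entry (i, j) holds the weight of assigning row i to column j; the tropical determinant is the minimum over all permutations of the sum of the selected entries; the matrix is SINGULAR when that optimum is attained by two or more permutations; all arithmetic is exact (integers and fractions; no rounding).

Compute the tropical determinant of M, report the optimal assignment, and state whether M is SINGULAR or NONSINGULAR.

σ = (1, 2, 3, 4): 7 + 17 + 18 + 13 = 55
σ = (1, 2, 4, 3): 7 + 17 + 0 + 30 = 54
σ = (1, 3, 2, 4): 7 + (-3) + 25 + 13 = 42
σ = (1, 3, 4, 2): 7 + (-3) + 0 + (-7) = -3
σ = (1, 4, 2, 3): 7 + 3 + 25 + 30 = 65
σ = (1, 4, 3, 2): 7 + 3 + 18 + (-7) = 21
σ = (2, 1, 3, 4): 7 + 28 + 18 + 13 = 66
σ = (2, 1, 4, 3): 7 + 28 + 0 + 30 = 65
σ = (2, 3, 1, 4): 7 + (-3) + 10 + 13 = 27
σ = (2, 3, 4, 1): 7 + (-3) + 0 + 4 = 8
σ = (2, 4, 1, 3): 7 + 3 + 10 + 30 = 50
σ = (2, 4, 3, 1): 7 + 3 + 18 + 4 = 32
σ = (3, 1, 2, 4): (-5) + 28 + 25 + 13 = 61
σ = (3, 1, 4, 2): (-5) + 28 + 0 + (-7) = 16
σ = (3, 2, 1, 4): (-5) + 17 + 10 + 13 = 35
σ = (3, 2, 4, 1): (-5) + 17 + 0 + 4 = 16
σ = (3, 4, 1, 2): (-5) + 3 + 10 + (-7) = 1
σ = (3, 4, 2, 1): (-5) + 3 + 25 + 4 = 27
σ = (4, 1, 2, 3): (-8) + 28 + 25 + 30 = 75
σ = (4, 1, 3, 2): (-8) + 28 + 18 + (-7) = 31
σ = (4, 2, 1, 3): (-8) + 17 + 10 + 30 = 49
σ = (4, 2, 3, 1): (-8) + 17 + 18 + 4 = 31
σ = (4, 3, 1, 2): (-8) + (-3) + 10 + (-7) = -8
σ = (4, 3, 2, 1): (-8) + (-3) + 25 + 4 = 18
Optimal value attained by: σ = (4, 3, 1, 2).
Answer: det⊕(M) = -8; verdict: NONSINGULAR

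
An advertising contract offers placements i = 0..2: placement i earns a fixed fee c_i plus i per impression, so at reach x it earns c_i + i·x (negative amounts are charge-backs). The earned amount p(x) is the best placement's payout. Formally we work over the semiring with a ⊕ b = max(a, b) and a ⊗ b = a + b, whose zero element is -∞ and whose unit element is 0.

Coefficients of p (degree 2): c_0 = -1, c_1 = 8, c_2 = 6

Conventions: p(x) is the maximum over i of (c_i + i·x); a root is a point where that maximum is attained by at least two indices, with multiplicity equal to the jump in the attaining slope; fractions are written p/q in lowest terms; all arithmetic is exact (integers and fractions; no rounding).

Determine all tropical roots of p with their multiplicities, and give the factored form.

hull edge (i=0, c=-1) to (i=1, c=8): slope 9, span 1
hull edge (i=1, c=8) to (i=2, c=6): slope -2, span 1
Factored form: p(x) = 6 ⊗ (x ⊕ (-9)) ⊗ (x ⊕ 2)
Answer: roots = -9 (mult 1), 2 (mult 1)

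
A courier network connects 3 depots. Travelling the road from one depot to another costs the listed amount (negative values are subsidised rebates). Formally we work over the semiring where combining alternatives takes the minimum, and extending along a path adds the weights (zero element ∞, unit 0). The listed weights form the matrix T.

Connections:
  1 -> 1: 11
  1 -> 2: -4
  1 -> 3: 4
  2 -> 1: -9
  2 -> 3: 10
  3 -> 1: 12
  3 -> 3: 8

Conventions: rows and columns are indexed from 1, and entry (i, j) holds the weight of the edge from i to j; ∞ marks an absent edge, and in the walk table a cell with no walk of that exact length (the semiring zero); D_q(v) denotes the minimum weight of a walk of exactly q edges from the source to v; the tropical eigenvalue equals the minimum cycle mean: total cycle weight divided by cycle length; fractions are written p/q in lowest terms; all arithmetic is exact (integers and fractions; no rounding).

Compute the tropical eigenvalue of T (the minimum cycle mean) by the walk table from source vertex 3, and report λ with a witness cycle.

q=0: [∞, ∞, 0]
q=1: [12, ∞, 8]
q=2: [20, 8, 16]
q=3: [-1, 16, 18]
Optimal cycle mean attained by: cycle 1->2->1, total (-4) + (-9), length 2.
Answer: λ = -13/2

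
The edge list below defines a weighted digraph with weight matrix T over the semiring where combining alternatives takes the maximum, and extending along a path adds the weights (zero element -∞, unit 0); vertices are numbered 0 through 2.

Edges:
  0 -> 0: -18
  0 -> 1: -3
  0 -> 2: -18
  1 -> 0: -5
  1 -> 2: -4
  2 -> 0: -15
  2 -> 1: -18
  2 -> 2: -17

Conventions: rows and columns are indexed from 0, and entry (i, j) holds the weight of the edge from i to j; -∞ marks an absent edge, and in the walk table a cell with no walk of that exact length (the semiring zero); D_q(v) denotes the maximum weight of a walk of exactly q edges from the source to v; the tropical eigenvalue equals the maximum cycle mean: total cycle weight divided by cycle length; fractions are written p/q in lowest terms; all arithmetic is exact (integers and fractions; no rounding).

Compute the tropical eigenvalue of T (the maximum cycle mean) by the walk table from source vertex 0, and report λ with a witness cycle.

q=0: [0, -∞, -∞]
q=1: [-18, -3, -18]
q=2: [-8, -21, -7]
q=3: [-22, -11, -24]
Optimal cycle mean attained by: cycle 0->1->0, total (-3) + (-5), length 2.
Answer: λ = -4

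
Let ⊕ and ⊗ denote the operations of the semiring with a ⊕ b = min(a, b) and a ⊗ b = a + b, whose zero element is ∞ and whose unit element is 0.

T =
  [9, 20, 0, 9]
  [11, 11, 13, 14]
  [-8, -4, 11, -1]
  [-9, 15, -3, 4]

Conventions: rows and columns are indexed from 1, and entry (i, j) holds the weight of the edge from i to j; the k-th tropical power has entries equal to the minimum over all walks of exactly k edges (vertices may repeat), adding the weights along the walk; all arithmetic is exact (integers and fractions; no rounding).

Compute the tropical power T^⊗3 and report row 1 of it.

T^⊗2:
  [-8, -4, 6, -1]
  [5, 9, 11, 12]
  [-10, 7, -8, 1]
  [-11, -7, -9, -4]
T^⊗3:
  [-10, 2, -8, 1]
  [3, 7, 5, 10]
  [-16, -12, -10, -9]
  [-17, -13, -11, -10]
Answer: row 1 of T^⊗3 = [-10, 2, -8, 1]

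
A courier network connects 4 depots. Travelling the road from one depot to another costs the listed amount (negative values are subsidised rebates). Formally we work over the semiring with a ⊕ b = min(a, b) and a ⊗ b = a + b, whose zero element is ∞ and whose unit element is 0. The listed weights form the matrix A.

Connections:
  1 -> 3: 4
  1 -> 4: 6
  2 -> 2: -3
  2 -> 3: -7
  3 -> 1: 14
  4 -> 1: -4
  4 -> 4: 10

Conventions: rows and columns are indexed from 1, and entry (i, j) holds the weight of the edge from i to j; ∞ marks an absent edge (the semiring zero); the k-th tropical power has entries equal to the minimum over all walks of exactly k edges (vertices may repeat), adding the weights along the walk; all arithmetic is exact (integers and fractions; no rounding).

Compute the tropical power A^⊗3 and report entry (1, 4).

A^⊗2:
  [2, ∞, ∞, 16]
  [7, -6, -10, ∞]
  [∞, ∞, 18, 20]
  [6, ∞, 0, 2]
A^⊗3:
  [12, ∞, 6, 8]
  [4, -9, -13, 13]
  [16, ∞, ∞, 30]
  [-2, ∞, 10, 12]
Key observation: the optimum is the walk 1->4->1->4, with weight 6 + (-4) + 6 = 8.
Optimal value attained by: walk 1->4->1->4.
Answer: (A^⊗3)[1][4] = 8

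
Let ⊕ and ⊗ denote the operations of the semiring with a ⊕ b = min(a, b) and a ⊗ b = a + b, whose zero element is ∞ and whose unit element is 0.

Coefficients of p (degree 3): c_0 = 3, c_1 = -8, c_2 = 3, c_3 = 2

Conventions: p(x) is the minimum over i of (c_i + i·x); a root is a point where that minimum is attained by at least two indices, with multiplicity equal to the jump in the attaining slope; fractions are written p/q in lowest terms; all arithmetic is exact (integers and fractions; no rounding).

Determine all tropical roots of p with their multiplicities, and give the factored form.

hull edge (i=0, c=3) to (i=1, c=-8): slope -11, span 1
hull edge (i=1, c=-8) to (i=3, c=2): slope 5, span 2
Factored form: p(x) = 2 ⊗ (x ⊕ (-5)) ⊗ (x ⊕ (-5)) ⊗ (x ⊕ 11)
Answer: roots = -5 (mult 2), 11 (mult 1)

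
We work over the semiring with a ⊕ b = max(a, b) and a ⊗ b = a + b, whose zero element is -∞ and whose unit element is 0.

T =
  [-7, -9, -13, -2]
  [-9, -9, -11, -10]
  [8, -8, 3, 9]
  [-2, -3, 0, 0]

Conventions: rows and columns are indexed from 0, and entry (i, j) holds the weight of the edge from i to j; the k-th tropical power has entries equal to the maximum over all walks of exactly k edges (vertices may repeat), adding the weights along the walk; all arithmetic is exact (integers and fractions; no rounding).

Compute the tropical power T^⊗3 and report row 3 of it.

T^⊗2:
  [-4, -5, -2, -2]
  [-3, -13, -8, -2]
  [11, 6, 9, 12]
  [8, -3, 3, 9]
T^⊗3:
  [6, -5, 1, 7]
  [0, -5, -2, 1]
  [17, 9, 12, 18]
  [11, 6, 9, 12]
Answer: row 3 of T^⊗3 = [11, 6, 9, 12]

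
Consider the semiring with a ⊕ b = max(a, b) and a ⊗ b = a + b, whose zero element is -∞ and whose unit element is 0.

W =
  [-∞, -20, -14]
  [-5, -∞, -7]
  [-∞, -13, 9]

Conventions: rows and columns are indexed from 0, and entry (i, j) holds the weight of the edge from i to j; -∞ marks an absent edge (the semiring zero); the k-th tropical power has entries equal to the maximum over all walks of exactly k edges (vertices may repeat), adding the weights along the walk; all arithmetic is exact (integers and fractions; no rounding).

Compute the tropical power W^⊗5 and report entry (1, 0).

W^⊗2:
  [-25, -27, -5]
  [-∞, -20, 2]
  [-18, -4, 18]
W^⊗3:
  [-32, -18, 4]
  [-25, -11, 11]
  [-9, 5, 27]
W^⊗4:
  [-23, -9, 13]
  [-16, -2, 20]
  [0, 14, 36]
W^⊗5:
  [-14, 0, 22]
  [-7, 7, 29]
  [9, 23, 45]
Key observation: the optimum is the walk 1->2->2->2->1->0, with weight (-7) + 9 + 9 + (-13) + (-5) = -7.
Optimal value attained by: walk 1->2->2->2->1->0.
Answer: (W^⊗5)[1][0] = -7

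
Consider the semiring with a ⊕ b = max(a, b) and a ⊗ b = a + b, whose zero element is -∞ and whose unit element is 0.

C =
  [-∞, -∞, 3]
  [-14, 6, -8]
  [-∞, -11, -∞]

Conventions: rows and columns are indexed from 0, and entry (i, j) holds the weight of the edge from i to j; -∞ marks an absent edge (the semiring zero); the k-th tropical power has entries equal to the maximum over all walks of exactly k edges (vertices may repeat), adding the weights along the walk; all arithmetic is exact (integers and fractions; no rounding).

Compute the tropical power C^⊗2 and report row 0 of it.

C^⊗2:
  [-∞, -8, -∞]
  [-8, 12, -2]
  [-25, -5, -19]
Answer: row 0 of C^⊗2 = [-∞, -8, -∞]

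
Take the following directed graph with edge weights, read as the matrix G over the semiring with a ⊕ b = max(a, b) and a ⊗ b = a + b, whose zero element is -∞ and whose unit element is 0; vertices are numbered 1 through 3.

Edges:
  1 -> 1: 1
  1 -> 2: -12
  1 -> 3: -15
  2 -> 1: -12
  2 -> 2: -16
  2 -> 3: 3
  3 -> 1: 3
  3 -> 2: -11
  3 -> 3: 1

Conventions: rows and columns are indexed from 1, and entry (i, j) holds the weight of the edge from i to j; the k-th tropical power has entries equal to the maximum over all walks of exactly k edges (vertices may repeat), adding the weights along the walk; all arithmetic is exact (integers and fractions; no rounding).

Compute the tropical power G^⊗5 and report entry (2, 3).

G^⊗2:
  [2, -11, -9]
  [6, -8, 4]
  [4, -9, 2]
G^⊗3:
  [3, -10, -8]
  [7, -6, 5]
  [5, -8, 3]
G^⊗4:
  [4, -9, -7]
  [8, -5, 6]
  [6, -7, 4]
G^⊗5:
  [5, -8, -6]
  [9, -4, 7]
  [7, -6, 5]
Key observation: the optimum is the walk 2->3->3->3->3->3, with weight 3 + 1 + 1 + 1 + 1 = 7.
Optimal value attained by: walk 2->3->3->3->3->3.
Answer: (G^⊗5)[2][3] = 7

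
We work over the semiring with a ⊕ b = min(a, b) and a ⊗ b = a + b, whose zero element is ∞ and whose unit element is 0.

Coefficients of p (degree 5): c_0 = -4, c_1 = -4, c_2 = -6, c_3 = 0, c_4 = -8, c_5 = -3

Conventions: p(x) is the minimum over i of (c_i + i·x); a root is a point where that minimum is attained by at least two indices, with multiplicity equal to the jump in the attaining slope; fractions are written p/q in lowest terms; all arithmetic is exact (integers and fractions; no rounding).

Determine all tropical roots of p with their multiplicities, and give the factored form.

hull edge (i=0, c=-4) to (i=4, c=-8): slope -1, span 4
hull edge (i=4, c=-8) to (i=5, c=-3): slope 5, span 1
Factored form: p(x) = -3 ⊗ (x ⊕ (-5)) ⊗ (x ⊕ 1) ⊗ (x ⊕ 1) ⊗ (x ⊕ 1) ⊗ (x ⊕ 1)
Answer: roots = -5 (mult 1), 1 (mult 4)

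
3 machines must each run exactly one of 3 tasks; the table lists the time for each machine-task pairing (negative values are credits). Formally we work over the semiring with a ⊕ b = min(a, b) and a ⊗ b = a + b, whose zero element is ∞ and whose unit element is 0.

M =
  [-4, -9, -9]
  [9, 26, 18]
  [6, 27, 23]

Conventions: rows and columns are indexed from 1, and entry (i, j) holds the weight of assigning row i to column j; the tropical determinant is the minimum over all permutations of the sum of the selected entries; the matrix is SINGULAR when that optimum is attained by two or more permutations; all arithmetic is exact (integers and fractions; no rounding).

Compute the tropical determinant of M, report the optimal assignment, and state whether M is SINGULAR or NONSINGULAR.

σ = (1, 2, 3): (-4) + 26 + 23 = 45
σ = (1, 3, 2): (-4) + 18 + 27 = 41
σ = (2, 1, 3): (-9) + 9 + 23 = 23
σ = (2, 3, 1): (-9) + 18 + 6 = 15
σ = (3, 1, 2): (-9) + 9 + 27 = 27
σ = (3, 2, 1): (-9) + 26 + 6 = 23
Optimal value attained by: σ = (2, 3, 1).
Answer: det⊕(M) = 15; verdict: NONSINGULAR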